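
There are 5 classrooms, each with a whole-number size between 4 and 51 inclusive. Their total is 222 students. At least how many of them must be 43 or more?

2

Each value short of 43 is at most 42, costing at least 51 − 42 = 9 against the maximum total of 255.
We can afford to lose at most 255 − 222 = 33, so at most ⌊33/9⌋ = 3 fall short, and at least 2 are ≥ 43.
Exactly 2 works: 2 values at 51 and 3 at 42 total 228; lower one of the high values by 6 (still ≥ 43) to hit 222.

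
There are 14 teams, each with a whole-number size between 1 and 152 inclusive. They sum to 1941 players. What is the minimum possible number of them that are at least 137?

3

If only k of them are at least 137, the other 14 − k are at most 136, so the total is at most k·152 + (14 − k)·136.
This must reach 1941, so k·152 + (14 − k)·136 ≥ 1941, giving k ≥ 3.
Exactly 3 works: 3 values at 152 and 11 at 136 total 1952; lower one of the high values by 11 (still ≥ 137) to hit 1941.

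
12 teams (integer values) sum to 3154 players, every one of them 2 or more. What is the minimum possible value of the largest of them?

If every one of the 12 were at most 262, the total would be at most 12 × 262 = 3144 < 3154.
Achievable: 10 of them at 263 and 2 at 262 total 3154.

263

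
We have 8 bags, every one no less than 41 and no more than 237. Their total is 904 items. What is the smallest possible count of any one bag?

41

Minimizing one value means maximizing the remaining 7.
The other 7 can take up 7 × 237 = 1659 ≥ 904 − 41, so one bag can sit at its floor of 41.
Achievable: one at 41 and the other 7 totalling 863, which fits since 7 × 41 ≤ 863 ≤ 7 × 237.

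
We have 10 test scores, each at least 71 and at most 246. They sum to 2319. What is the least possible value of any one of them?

105

To make one score as small as possible, make the other 9 as large as possible.
The other 9 contribute at most 9 × 246 = 2214, leaving at least 2319 − 2214 = 105.
Since 105 ≥ 71, this is achievable: one at 105 and 9 at 246.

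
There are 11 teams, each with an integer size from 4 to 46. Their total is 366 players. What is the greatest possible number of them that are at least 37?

9

Suppose k of them are at least 37. Those contribute at least 37 each and the other 11 − k at least 4 each.
So the total is at least 37k + 4(11 − k) = 44 + 33k. This must be ≤ 366, giving k ≤ 9.
k = 9 is achieved by 9 values at 37 and 2 at 4, total 341; add 25 to one value (staying below 37) to reach 366.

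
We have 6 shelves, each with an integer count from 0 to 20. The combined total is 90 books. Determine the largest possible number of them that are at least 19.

4

Suppose k of them are at least 19. Those contribute at least 19 each and the other 6 − k at least 0 each.
So the total is at least 19k + 0(6 − k) = 0 + 19k. This must be ≤ 90, giving k ≤ 4.
k = 4 is achieved by 4 values at 19 and 2 at 0, total 76; add 14 to one value (staying below 19) to reach 90.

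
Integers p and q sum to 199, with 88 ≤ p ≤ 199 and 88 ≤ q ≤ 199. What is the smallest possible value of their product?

9768

For a fixed sum, pq is smallest when p and q are as far apart as possible.
At the endpoint p = 88, q = 199 − 88 = 111, so pq = 88 × 111 = 9768.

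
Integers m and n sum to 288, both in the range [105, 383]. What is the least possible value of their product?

mn = m(288 − m) is concave in m, so over [105, 183] it is minimized at an endpoint.
At the endpoint m = 105, n = 288 − 105 = 183, so mn = 105 × 183 = 19215.

19215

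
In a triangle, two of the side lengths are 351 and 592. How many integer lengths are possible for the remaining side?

701

The triangle inequality gives |351 − 592| < c < 351 + 592, i.e. 241 < c < 943.
So c can be any integer from 242 to 942: 701 values.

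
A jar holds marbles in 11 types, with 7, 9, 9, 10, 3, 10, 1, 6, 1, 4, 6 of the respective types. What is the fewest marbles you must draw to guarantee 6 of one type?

In the worst case you take as many as possible of each type without reaching 6: 5 + 5 + 5 + 5 + 3 + 5 + 1 + 5 + 1 + 4 + 5 = 44.
The next one must give 6 of some type, so 44 + 1 = 45.

45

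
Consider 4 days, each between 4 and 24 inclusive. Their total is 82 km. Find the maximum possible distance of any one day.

Maximizing one value means minimizing the remaining 3.
The other 3 contribute at least 3 × 4 = 12, leaving at most 82 − 12 = 70.
But each day is capped at 24, so the maximum is 24.
Achievable: one at 24 and the other 3 totalling 58, which fits since 3 × 4 ≤ 58 ≤ 3 × 24.

24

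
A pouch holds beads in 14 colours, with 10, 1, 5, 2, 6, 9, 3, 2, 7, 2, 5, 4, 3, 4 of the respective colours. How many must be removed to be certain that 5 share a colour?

46

In the worst case you take as many as possible of each colour without reaching 5: 4 + 1 + 4 + 2 + 4 + 4 + 3 + 2 + 4 + 2 + 4 + 4 + 3 + 4 = 45.
The next one must give 5 of some colour, so 45 + 1 = 46.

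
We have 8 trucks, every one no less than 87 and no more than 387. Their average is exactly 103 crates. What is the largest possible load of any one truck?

215

To make one truck as large as possible, make the other 7 as small as possible.
The total is 8 × 103 = 824.
The other 7 contribute at least 7 × 87 = 609, leaving at most 824 − 609 = 215.
Since 215 ≤ 387, this is achievable: one at 215 and 7 at 87.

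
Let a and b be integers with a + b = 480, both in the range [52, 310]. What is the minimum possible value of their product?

ab = a(480 − a) is concave in a, so over [170, 310] it is minimized at an endpoint.
At the endpoint a = 170, b = 480 − 170 = 310, so ab = 170 × 310 = 52700.

52700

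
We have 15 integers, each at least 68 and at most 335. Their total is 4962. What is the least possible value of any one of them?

272

Minimizing one value means maximizing the remaining 14.
The other 14 contribute at most 14 × 335 = 4690, leaving at least 4962 − 4690 = 272.
Since 272 ≥ 68, this is achievable: one at 272 and 14 at 335.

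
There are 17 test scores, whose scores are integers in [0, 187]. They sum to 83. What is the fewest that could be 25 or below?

14

If only k of them are at most 25, the other 17 − k are at least 26, so the total is at least (17 − k)·26 + k·0.
This is ≤ 83, so (17 − k)·26 + 0k ≤ 83, which gives k ≥ 14.
Exactly 14 works: 14 values at 0 and 3 at 26 total 78; raise one of the low values by 5 (still ≤ 25) to hit 83.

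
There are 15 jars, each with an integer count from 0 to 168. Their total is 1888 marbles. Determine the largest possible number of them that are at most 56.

5

Each value at 56 or below falls at least 168 − 56 = 112 short of the ceiling 168.
The ceiling total is 15 × 168 = 2520, and we need 1888, so at most ⌊(2520 − 1888)/112⌋ = 5 can be that low.
k = 5 is achieved by 5 values at 56 and 10 at 168, total 1960; lower one of the 168's by 72 (still > 56) to reach 1888.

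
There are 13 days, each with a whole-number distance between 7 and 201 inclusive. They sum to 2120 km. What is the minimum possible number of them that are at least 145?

If only k of them are at least 145, the other 13 − k are at most 144, so the total is at most k·201 + (13 − k)·144.
This must reach 2120, so k·201 + (13 − k)·144 ≥ 2120, giving k ≥ 5.
Exactly 5 works: 5 values at 201 and 8 at 144 total 2157; lower one of the high values by 37 (still ≥ 145) to hit 2120.

5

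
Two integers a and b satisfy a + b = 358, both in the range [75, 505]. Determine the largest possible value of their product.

32041

For a fixed sum, the product ab is largest when a and b are as close as possible.
Taking a = 179 and b = 179 (both in [75, 505]) gives ab = 32041.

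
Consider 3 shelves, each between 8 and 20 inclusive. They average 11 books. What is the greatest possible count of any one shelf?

To make one shelf as large as possible, make the other 2 as small as possible.
The total is 3 × 11 = 33.
The other 2 contribute at least 2 × 8 = 16, leaving at most 33 − 16 = 17.
Since 17 ≤ 20, this is achievable: one at 17 and 2 at 8.

17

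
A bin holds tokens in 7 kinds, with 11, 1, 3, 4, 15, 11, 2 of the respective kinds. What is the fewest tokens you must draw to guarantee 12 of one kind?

In the worst case you take as many as possible of each kind without reaching 12: 11 + 1 + 3 + 4 + 11 + 11 + 2 = 43.
The next one must give 12 of some kind, so 43 + 1 = 44.

44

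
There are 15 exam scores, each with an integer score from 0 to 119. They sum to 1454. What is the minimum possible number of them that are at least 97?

Each value short of 97 is at most 96, costing at least 119 − 96 = 23 against the maximum total of 1785.
We can afford to lose at most 1785 − 1454 = 331, so at most ⌊331/23⌋ = 14 fall short, and at least 1 are ≥ 97.
Exactly 1 works: 1 value at 119 and 14 at 96 total 1463; lower one of the high values by 9 (still ≥ 97) to hit 1454.

1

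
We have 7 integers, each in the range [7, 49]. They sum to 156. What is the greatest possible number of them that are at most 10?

4

Each value at 10 or below falls at least 49 − 10 = 39 short of the ceiling 49.
The ceiling total is 7 × 49 = 343, and we need 156, so at most ⌊(343 − 156)/39⌋ = 4 can be that low.
k = 4 is achieved by 4 values at 10 and 3 at 49, total 187; lower one of the 49's by 31 (still > 10) to reach 156.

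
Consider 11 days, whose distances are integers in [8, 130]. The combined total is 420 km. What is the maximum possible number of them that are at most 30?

Suppose k of them are at most 30. Those contribute at most 30 each and the rest at most 130 each.
So the total is at most 30k + 130(11 − k) = 1430 − 100k. This must still be ≥ 420, so k ≤ 10.
k = 10 is achieved by 10 values at 30 and 1 at 130, total 430; lower one of the 130's by 10 (still > 30) to reach 420.

10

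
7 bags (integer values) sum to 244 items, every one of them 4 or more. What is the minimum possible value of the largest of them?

The 7 values sum to 244, so their maximum is at least ⌈244/7⌉ = 35.
Equality holds with 6 values of 35 and 1 value of 34.

35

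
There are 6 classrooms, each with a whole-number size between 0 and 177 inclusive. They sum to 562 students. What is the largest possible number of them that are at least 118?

If k of the values are ≥ 118, the total is ≥ 118k + 0(6 − k).
Setting 118k + 0(6 − k) ≤ 562 gives 118k ≤ 562, so k ≤ 4.
k = 4 is achieved by 4 values at 118 and 2 at 0, total 472; add 90 to one value (staying below 118) to reach 562.

4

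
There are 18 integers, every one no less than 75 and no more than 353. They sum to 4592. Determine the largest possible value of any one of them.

Maximizing one value means minimizing the remaining 17.
The other 17 contribute at least 17 × 75 = 1275, leaving at most 4592 − 1275 = 3317.
But each integer is capped at 353, so the maximum is 353.
Achievable: one at 353 and the other 17 totalling 4239, which fits since 17 × 75 ≤ 4239 ≤ 17 × 353.

353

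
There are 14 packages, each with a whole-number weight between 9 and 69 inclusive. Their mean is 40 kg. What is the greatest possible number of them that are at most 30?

The total is 14 × 40 = 560.
Suppose k of them are at most 30. Those contribute at most 30 each and the rest at most 69 each.
So the total is at most 30k + 69(14 − k) = 966 − 39k. This must still be ≥ 560, so k ≤ 10.
k = 10 is achieved by 10 values at 30 and 4 at 69, total 576; lower one of the 69's by 16 (still > 30) to reach 560.

10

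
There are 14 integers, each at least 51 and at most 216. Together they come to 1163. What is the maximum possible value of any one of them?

216

Maximizing one value means minimizing the remaining 13.
The other 13 contribute at least 13 × 51 = 663, leaving at most 1163 − 663 = 500.
But each integer is capped at 216, so the maximum is 216.
Achievable: one at 216 and the other 13 totalling 947, which fits since 13 × 51 ≤ 947 ≤ 13 × 216.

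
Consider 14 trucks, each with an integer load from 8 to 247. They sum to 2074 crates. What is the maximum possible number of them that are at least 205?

9

Suppose k of them are at least 205. Those contribute at least 205 each and the other 14 − k at least 8 each.
So the total is at least 205k + 8(14 − k) = 112 + 197k. This must be ≤ 2074, giving k ≤ 9.
k = 9 is achieved by 9 values at 205 and 5 at 8, total 1885; add 189 to one value (staying below 205) to reach 2074.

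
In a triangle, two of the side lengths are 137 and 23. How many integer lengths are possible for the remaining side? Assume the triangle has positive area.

45

The triangle inequality gives |137 − 23| < c < 137 + 23, i.e. 114 < c < 160.
So c can be any integer from 115 to 159: 45 values.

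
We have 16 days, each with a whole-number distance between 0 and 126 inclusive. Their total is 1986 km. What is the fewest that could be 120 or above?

12

Each value short of 120 is at most 119, costing at least 126 − 119 = 7 against the maximum total of 2016.
We can afford to lose at most 2016 − 1986 = 30, so at most ⌊30/7⌋ = 4 fall short, and at least 12 are ≥ 120.
Exactly 12 works: 12 values at 126 and 4 at 119 total 1988; lower one of the high values by 2 (still ≥ 120) to hit 1986.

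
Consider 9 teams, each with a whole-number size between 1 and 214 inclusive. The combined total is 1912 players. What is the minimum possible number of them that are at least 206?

Suppose at most 9 − j of them reach 206; then j values are ≤ 205 and the rest ≤ 214.
The total is then ≤ 205·j + 214·(9 − j) = 1926 − 9j. For this to be ≥ 1912 we need j ≤ 1, so at least 9 − 1 = 8 must reach 206.
Exactly 8 works: 8 values at 214 and 1 at 205 total 1917; lower one of the high values by 5 (still ≥ 206) to hit 1912.

8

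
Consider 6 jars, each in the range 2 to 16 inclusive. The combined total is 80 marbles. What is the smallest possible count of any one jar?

2

To make one jar as small as possible, make the other 5 as large as possible.
The other 5 can take up 5 × 16 = 80 ≥ 80 − 2, so one jar can sit at its floor of 2.
Achievable: one at 2 and the other 5 totalling 78, which fits since 5 × 2 ≤ 78 ≤ 5 × 16.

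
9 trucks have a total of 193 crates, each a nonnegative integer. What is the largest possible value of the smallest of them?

21

The 9 values sum to 193, so their minimum is at most ⌊193/9⌋ = 21.
Achievable: 5 of them at 21 and 4 at 22 total 193.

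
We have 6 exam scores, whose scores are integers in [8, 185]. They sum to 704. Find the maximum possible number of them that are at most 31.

Suppose k of them are at most 31. Those contribute at most 31 each and the rest at most 185 each.
So the total is at most 31k + 185(6 − k) = 1110 − 154k. This must still be ≥ 704, so k ≤ 2.
k = 2 is achieved by 2 values at 31 and 4 at 185, total 802; lower one of the 185's by 98 (still > 31) to reach 704.

2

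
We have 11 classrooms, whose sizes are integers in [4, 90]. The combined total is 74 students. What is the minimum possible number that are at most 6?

1

Each value above 6 is at least 7, contributing at least 7 − 4 = 3 above the floor 4.
The sum exceeds the floor total 44 by 30, so at most ⌊30/3⌋ = 10 exceed 6, and at least 1 are ≤ 6.
Exactly 1 works: 1 value at 4 and 10 at 7 total 74.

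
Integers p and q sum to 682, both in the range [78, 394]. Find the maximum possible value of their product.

116281

For a fixed sum, the product pq is largest when p and q are as close as possible.
Taking p = 341 and q = 341 (both in [78, 394]) gives pq = 116281.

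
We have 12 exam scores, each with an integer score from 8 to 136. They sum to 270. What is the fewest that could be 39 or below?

If only k of them are at most 39, the other 12 − k are at least 40, so the total is at least (12 − k)·40 + k·8.
This is ≤ 270, so (12 − k)·40 + 8k ≤ 270, which gives k ≥ 7.
Exactly 7 works: 7 values at 8 and 5 at 40 total 256; raise one of the low values by 14 (still ≤ 39) to hit 270.

7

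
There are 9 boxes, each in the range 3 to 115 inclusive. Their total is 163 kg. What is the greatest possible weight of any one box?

115

To make one box as large as possible, make the other 8 as small as possible.
The other 8 contribute at least 8 × 3 = 24, leaving at most 163 − 24 = 139.
But each box is capped at 115, so the maximum is 115.
Achievable: one at 115 and the other 8 totalling 48, which fits since 8 × 3 ≤ 48 ≤ 8 × 115.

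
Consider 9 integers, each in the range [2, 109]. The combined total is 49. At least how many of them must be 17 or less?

8

Let j be the number exceeding 17. Then the total is ≥ 18·j + 2·(9 − j) = 18 + 16j.
So 16j ≤ 31 and j ≤ 1; hence at least 9 − 1 = 8 are ≤ 17.
Exactly 8 works: 8 values at 2 and 1 at 18 total 34; raise one of the low values by 15 (still ≤ 17) to hit 49.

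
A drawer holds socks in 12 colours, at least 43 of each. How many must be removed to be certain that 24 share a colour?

In the worst case you draw 23 of each of the 12 colours: 12 × 23 = 276.
One more forces 24 of some colour, so 276 + 1 = 277.

277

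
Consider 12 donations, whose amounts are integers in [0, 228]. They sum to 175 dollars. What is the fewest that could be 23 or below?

Each value above 23 is at least 24, contributing at least 24 − 0 = 24 above the floor 0.
The sum exceeds the floor total 0 by 175, so at most ⌊175/24⌋ = 7 exceed 23, and at least 5 are ≤ 23.
Exactly 5 works: 5 values at 0 and 7 at 24 total 168; raise one of the low values by 7 (still ≤ 23) to hit 175.

5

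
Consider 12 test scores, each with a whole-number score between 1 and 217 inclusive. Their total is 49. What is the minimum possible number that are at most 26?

11

If only k of them are at most 26, the other 12 − k are at least 27, so the total is at least (12 − k)·27 + k·1.
This is ≤ 49, so (12 − k)·27 + 1k ≤ 49, which gives k ≥ 11.
Exactly 11 works: 11 values at 1 and 1 at 27 total 38; raise one of the low values by 11 (still ≤ 26) to hit 49.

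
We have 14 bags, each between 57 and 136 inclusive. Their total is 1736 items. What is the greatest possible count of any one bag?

Maximizing one value means minimizing the remaining 13.
The other 13 contribute at least 13 × 57 = 741, leaving at most 1736 − 741 = 995.
But each bag is capped at 136, so the maximum is 136.
Achievable: one at 136 and the other 13 totalling 1600, which fits since 13 × 57 ≤ 1600 ≤ 13 × 136.

136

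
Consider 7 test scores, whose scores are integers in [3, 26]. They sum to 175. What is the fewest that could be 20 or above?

6

If only k of them are at least 20, the other 7 − k are at most 19, so the total is at most k·26 + (7 − k)·19.
This must reach 175, so k·26 + (7 − k)·19 ≥ 175, giving k ≥ 6.
Exactly 6 works: 6 values at 26 and 1 at 19 total 175.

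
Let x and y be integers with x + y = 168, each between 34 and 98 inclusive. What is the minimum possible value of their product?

6860

For a fixed sum, xy is smallest when x and y are as far apart as possible.
The extreme feasible split is x = 70, y = 98, giving xy = 6860.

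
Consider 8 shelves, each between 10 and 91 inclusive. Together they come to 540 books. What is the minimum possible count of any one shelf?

10

Minimizing one value means maximizing the remaining 7.
The other 7 can take up 7 × 91 = 637 ≥ 540 − 10, so one shelf can sit at its floor of 10.
Achievable: one at 10 and the other 7 totalling 530, which fits since 7 × 10 ≤ 530 ≤ 7 × 91.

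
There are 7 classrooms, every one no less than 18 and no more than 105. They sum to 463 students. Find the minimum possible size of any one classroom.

To make one classroom as small as possible, make the other 6 as large as possible.
The other 6 can take up 6 × 105 = 630 ≥ 463 − 18, so one classroom can sit at its floor of 18.
Achievable: one at 18 and the other 6 totalling 445, which fits since 6 × 18 ≤ 445 ≤ 6 × 105.

18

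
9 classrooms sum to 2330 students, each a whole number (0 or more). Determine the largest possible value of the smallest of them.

The 9 values sum to 2330, so their minimum is at most ⌊2330/9⌋ = 258.
Equality holds with 1 value of 258 and 8 values of 259.

258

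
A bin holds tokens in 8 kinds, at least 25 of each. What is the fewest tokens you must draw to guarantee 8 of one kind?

57

You could draw 7 of every kind without reaching 8 of any — 56 in all.
One more forces 8 of some kind, so 56 + 1 = 57.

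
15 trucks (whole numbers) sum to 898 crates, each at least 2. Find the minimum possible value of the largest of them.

If every one of the 15 were at most 59, the total would be at most 15 × 59 = 885 < 898.
Equality holds with 13 values of 60 and 2 values of 59.

60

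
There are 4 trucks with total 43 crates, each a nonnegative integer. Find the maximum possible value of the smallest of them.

If every one of the 4 were at least 11, the total would be at least 4 × 11 = 44 > 43.
Achievable: 1 of them at 10 and 3 at 11 total 43.

10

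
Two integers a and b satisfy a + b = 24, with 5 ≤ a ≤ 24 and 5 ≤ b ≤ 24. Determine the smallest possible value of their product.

Since a + b is fixed, pushing one of them to its bound minimizes the product.
The extreme feasible split is a = 5, b = 19, giving ab = 95.

95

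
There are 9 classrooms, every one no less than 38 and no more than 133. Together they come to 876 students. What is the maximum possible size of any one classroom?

Maximizing one value means minimizing the remaining 8.
The other 8 contribute at least 8 × 38 = 304, leaving at most 876 − 304 = 572.
But each classroom is capped at 133, so the maximum is 133.
Achievable: one at 133 and the other 8 totalling 743, which fits since 8 × 38 ≤ 743 ≤ 8 × 133.

133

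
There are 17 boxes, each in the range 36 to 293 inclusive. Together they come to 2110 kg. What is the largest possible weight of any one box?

293

Maximizing one value means minimizing the remaining 16.
The other 16 contribute at least 16 × 36 = 576, leaving at most 2110 − 576 = 1534.
But each box is capped at 293, so the maximum is 293.
Achievable: one at 293 and the other 16 totalling 1817, which fits since 16 × 36 ≤ 1817 ≤ 16 × 293.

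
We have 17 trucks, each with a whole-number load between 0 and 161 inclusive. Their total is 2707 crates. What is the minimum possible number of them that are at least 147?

Suppose at most 17 − j of them reach 147; then j values are ≤ 146 and the rest ≤ 161.
The total is then ≤ 146·j + 161·(17 − j) = 2737 − 15j. For this to be ≥ 2707 we need j ≤ 2, so at least 17 − 2 = 15 must reach 147.
Exactly 15 works: 15 values at 161 and 2 at 146 total 2707.

15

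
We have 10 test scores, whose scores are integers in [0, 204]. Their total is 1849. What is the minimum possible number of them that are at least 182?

Each value short of 182 is at most 181, costing at least 204 − 181 = 23 against the maximum total of 2040.
We can afford to lose at most 2040 − 1849 = 191, so at most ⌊191/23⌋ = 8 fall short, and at least 2 are ≥ 182.
Exactly 2 works: 2 values at 204 and 8 at 181 total 1856; lower one of the high values by 7 (still ≥ 182) to hit 1849.

2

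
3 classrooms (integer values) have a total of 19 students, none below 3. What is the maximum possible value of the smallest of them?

6

If every one of the 3 were at least 7, the total would be at least 3 × 7 = 21 > 19.
Equality holds with 2 values of 6 and 1 value of 7.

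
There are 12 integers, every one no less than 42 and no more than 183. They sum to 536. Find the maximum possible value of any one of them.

Maximizing one value means minimizing the remaining 11.
The other 11 contribute at least 11 × 42 = 462, leaving at most 536 − 462 = 74.
Since 74 ≤ 183, this is achievable: one at 74 and 11 at 42.

74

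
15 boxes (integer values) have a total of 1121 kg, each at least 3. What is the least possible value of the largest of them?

The average is 1121/15 > 74, so not all 15 can be 74 or less; the largest is ≥ 75.
Taking 4 copies of 74 and 11 copies of 75 gives exactly 1121, so 75 is attained.

75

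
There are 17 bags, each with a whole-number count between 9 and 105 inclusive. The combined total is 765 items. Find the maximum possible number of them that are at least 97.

6

With k values at 97 or above and the rest at least 9, the sum is at least 153 + 88k.
Since the sum is 765, we need 88k ≤ 612, i.e. k ≤ 6.
k = 6 is achieved by 6 values at 97 and 11 at 9, total 681; add 84 to one value (staying below 97) to reach 765.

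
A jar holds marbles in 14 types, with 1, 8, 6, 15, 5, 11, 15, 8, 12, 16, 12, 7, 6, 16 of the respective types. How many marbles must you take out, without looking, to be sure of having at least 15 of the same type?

In the worst case you take as many as possible of each type without reaching 15: 1 + 8 + 6 + 14 + 5 + 11 + 14 + 8 + 12 + 14 + 12 + 7 + 6 + 14 = 132.
The next one must give 15 of some type, so 132 + 1 = 133.

133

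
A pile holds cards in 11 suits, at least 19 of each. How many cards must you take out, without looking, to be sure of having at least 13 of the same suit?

In the worst case you draw 12 of each of the 11 suits: 11 × 12 = 132.
One more forces 13 of some suit, so 132 + 1 = 133.

133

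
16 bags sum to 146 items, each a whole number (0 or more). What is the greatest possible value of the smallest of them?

The average is 146/16 < 10, so some value is ≤ 9.
Achievable: 14 of them at 9 and 2 at 10 total 146.

9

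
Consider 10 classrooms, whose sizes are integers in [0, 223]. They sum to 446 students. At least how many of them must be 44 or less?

1

Let j be the number exceeding 44. Then the total is ≥ 45·j + 0·(10 − j) = 0 + 45j.
So 45j ≤ 446 and j ≤ 9; hence at least 10 − 9 = 1 are ≤ 44.
Exactly 1 works: 1 value at 0 and 9 at 45 total 405; raise one of the low values by 41 (still ≤ 44) to hit 446.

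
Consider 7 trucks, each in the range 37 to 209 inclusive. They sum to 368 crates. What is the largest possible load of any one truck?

146

Maximizing one value means minimizing the remaining 6.
The other 6 contribute at least 6 × 37 = 222, leaving at most 368 − 222 = 146.
Since 146 ≤ 209, this is achievable: one at 146 and 6 at 37.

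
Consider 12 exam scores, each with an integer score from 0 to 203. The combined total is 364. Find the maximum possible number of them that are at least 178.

If k of the values are ≥ 178, the total is ≥ 178k + 0(12 − k).
Setting 178k + 0(12 − k) ≤ 364 gives 178k ≤ 364, so k ≤ 2.
k = 2 is achieved by 2 values at 178 and 10 at 0, total 356; add 8 to one value (staying below 178) to reach 364.

2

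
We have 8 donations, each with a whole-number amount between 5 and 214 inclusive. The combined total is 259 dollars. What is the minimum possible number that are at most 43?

If only k of them are at most 43, the other 8 − k are at least 44, so the total is at least (8 − k)·44 + k·5.
This is ≤ 259, so (8 − k)·44 + 5k ≤ 259, which gives k ≥ 3.
Exactly 3 works: 3 values at 5 and 5 at 44 total 235; raise one of the low values by 24 (still ≤ 43) to hit 259.

3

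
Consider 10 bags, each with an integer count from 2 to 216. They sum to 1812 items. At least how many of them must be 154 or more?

5

If only k of them are at least 154, the other 10 − k are at most 153, so the total is at most k·216 + (10 − k)·153.
This must reach 1812, so k·216 + (10 − k)·153 ≥ 1812, giving k ≥ 5.
Exactly 5 works: 5 values at 216 and 5 at 153 total 1845; lower one of the high values by 33 (still ≥ 154) to hit 1812.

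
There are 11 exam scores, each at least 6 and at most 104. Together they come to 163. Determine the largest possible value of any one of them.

To make one score as large as possible, make the other 10 as small as possible.
The other 10 contribute at least 10 × 6 = 60, leaving at most 163 − 60 = 103.
Since 103 ≤ 104, this is achievable: one at 103 and 10 at 6.

103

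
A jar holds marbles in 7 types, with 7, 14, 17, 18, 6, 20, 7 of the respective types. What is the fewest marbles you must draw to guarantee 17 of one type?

83

In the worst case you take as many as possible of each type without reaching 17: 7 + 14 + 16 + 16 + 6 + 16 + 7 = 82.
The next one must give 17 of some type, so 82 + 1 = 83.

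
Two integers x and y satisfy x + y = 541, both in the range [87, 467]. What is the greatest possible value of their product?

xy = x(541 − x) is maximized when x is as near 541/2 as the bounds allow.
Taking x = 270 and y = 271 (both in [87, 467]) gives xy = 73170.

73170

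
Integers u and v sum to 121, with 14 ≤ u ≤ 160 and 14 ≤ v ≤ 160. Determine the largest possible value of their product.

For a fixed sum, the product uv is largest when u and v are as close as possible.
Taking u = 60 and v = 61 (both in [14, 160]) gives uv = 3660.

3660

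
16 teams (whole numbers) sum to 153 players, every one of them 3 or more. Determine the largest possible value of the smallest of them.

The average is 153/16 < 10, so some value is ≤ 9.
Equality holds with 7 values of 9 and 9 values of 10.

9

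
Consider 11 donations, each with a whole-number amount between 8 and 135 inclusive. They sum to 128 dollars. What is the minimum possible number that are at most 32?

10

Let j be the number exceeding 32. Then the total is ≥ 33·j + 8·(11 − j) = 88 + 25j.
So 25j ≤ 40 and j ≤ 1; hence at least 11 − 1 = 10 are ≤ 32.
Exactly 10 works: 10 values at 8 and 1 at 33 total 113; raise one of the low values by 15 (still ≤ 32) to hit 128.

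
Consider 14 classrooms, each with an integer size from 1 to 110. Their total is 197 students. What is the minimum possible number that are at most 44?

10

If only k of them are at most 44, the other 14 − k are at least 45, so the total is at least (14 − k)·45 + k·1.
This is ≤ 197, so (14 − k)·45 + 1k ≤ 197, which gives k ≥ 10.
Exactly 10 works: 10 values at 1 and 4 at 45 total 190; raise one of the low values by 7 (still ≤ 44) to hit 197.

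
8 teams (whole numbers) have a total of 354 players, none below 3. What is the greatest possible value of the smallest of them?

44

If every one of the 8 were at least 45, the total would be at least 8 × 45 = 360 > 354.
Equality holds with 6 values of 44 and 2 values of 45.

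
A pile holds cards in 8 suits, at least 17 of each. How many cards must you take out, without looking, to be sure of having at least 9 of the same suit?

In the worst case you draw 8 of each of the 8 suits: 8 × 8 = 64.
One more forces 9 of some suit, so 64 + 1 = 65.

65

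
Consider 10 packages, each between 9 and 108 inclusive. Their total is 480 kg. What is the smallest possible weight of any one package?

9

Minimizing one value means maximizing the remaining 9.
The other 9 can take up 9 × 108 = 972 ≥ 480 − 9, so one package can sit at its floor of 9.
Achievable: one at 9 and the other 9 totalling 471, which fits since 9 × 9 ≤ 471 ≤ 9 × 108.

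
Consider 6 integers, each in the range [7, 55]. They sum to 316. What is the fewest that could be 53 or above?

Each value short of 53 is at most 52, costing at least 55 − 52 = 3 against the maximum total of 330.
We can afford to lose at most 330 − 316 = 14, so at most ⌊14/3⌋ = 4 fall short, and at least 2 are ≥ 53.
Exactly 2 works: 2 values at 55 and 4 at 52 total 318; lower one of the high values by 2 (still ≥ 53) to hit 316.

2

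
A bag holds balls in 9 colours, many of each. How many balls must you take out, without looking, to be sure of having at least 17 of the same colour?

145

In the worst case you draw 16 of each of the 9 colours: 9 × 16 = 144.
One more forces 17 of some colour, so 144 + 1 = 145.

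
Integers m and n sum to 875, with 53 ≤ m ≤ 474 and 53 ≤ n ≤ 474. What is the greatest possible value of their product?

191406

For a fixed sum, the product mn is largest when m and n are as close as possible.
Taking m = 437 and n = 438 (both in [53, 474]) gives mn = 191406.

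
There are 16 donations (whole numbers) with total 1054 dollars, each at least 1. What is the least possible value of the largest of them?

66

The 16 values sum to 1054, so their maximum is at least ⌈1054/16⌉ = 66.
Taking 2 copies of 65 and 14 copies of 66 gives exactly 1054, so 66 is attained.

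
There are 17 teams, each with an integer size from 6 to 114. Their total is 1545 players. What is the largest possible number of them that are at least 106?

14

With k values at 106 or above and the rest at least 6, the sum is at least 102 + 100k.
Since the sum is 1545, we need 100k ≤ 1443, i.e. k ≤ 14.
k = 14 is achieved by 14 values at 106 and 3 at 6, total 1502; add 43 to one value (staying below 106) to reach 1545.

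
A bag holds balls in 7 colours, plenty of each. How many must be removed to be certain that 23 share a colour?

155

In the worst case you draw 22 of each of the 7 colours: 7 × 22 = 154.
One more forces 23 of some colour, so 154 + 1 = 155.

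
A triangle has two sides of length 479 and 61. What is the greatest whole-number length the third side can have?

539

The third side must be less than 479 + 61 = 540.
The largest integer below 540 is 539.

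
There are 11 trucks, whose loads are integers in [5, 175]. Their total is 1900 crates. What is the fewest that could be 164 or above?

9

If only k of them are at least 164, the other 11 − k are at most 163, so the total is at most k·175 + (11 − k)·163.
This must reach 1900, so k·175 + (11 − k)·163 ≥ 1900, giving k ≥ 9.
Exactly 9 works: 9 values at 175 and 2 at 163 total 1901; lower one of the high values by 1 (still ≥ 164) to hit 1900.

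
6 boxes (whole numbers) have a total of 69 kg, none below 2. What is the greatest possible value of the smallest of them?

The average is 69/6 < 12, so some value is ≤ 11.
Taking 3 copies of 11 and 3 copies of 12 gives exactly 69, so 11 is attained.

11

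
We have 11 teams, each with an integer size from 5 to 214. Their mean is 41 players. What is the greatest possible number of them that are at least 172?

The total is 11 × 41 = 451.
If k of the values are ≥ 172, the total is ≥ 172k + 5(11 − k).
Setting 172k + 5(11 − k) ≤ 451 gives 167k ≤ 396, so k ≤ 2.
k = 2 is achieved by 2 values at 172 and 9 at 5, total 389; add 62 to one value (staying below 172) to reach 451.

2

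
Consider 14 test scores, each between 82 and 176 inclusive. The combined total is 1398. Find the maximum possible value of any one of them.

176

To make one score as large as possible, make the other 13 as small as possible.
The other 13 contribute at least 13 × 82 = 1066, leaving at most 1398 − 1066 = 332.
But each score is capped at 176, so the maximum is 176.
Achievable: one at 176 and the other 13 totalling 1222, which fits since 13 × 82 ≤ 1222 ≤ 13 × 176.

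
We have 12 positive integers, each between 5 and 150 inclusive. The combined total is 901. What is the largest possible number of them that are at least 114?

With k values at 114 or above and the rest at least 5, the sum is at least 60 + 109k.
Since the sum is 901, we need 109k ≤ 841, i.e. k ≤ 7.
k = 7 is achieved by 7 values at 114 and 5 at 5, total 823; add 78 to one value (staying below 114) to reach 901.

7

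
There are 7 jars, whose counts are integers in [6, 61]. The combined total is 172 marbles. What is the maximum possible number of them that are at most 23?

Suppose k of them are at most 23. Those contribute at most 23 each and the rest at most 61 each.
So the total is at most 23k + 61(7 − k) = 427 − 38k. This must still be ≥ 172, so k ≤ 6.
k = 6 is achieved by 6 values at 23 and 1 at 61, total 199; lower one of the 61's by 27 (still > 23) to reach 172.

6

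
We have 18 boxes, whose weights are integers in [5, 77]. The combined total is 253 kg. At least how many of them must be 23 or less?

10

Each value above 23 is at least 24, contributing at least 24 − 5 = 19 above the floor 5.
The sum exceeds the floor total 90 by 163, so at most ⌊163/19⌋ = 8 exceed 23, and at least 10 are ≤ 23.
Exactly 10 works: 10 values at 5 and 8 at 24 total 242; raise one of the low values by 11 (still ≤ 23) to hit 253.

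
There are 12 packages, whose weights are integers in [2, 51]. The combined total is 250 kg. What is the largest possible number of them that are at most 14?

Suppose k of them are at most 14. Those contribute at most 14 each and the rest at most 51 each.
So the total is at most 14k + 51(12 − k) = 612 − 37k. This must still be ≥ 250, so k ≤ 9.
k = 9 is achieved by 9 values at 14 and 3 at 51, total 279; lower one of the 51's by 29 (still > 14) to reach 250.

9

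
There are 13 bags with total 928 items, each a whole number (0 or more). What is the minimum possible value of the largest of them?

The average is 928/13 > 71, so not all 13 can be 71 or less; the largest is ≥ 72.
Equality holds with 5 values of 72 and 8 values of 71.

72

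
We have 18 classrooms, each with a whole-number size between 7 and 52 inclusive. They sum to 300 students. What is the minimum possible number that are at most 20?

Each value above 20 is at least 21, contributing at least 21 − 7 = 14 above the floor 7.
The sum exceeds the floor total 126 by 174, so at most ⌊174/14⌋ = 12 exceed 20, and at least 6 are ≤ 20.
Exactly 6 works: 6 values at 7 and 12 at 21 total 294; raise one of the low values by 6 (still ≤ 20) to hit 300.

6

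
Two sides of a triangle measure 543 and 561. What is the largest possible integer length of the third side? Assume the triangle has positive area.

1103

The third side must be less than 543 + 561 = 1104.
The largest integer below 1104 is 1103.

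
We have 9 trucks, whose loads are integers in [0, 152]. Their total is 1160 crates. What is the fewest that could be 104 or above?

5

If only k of them are at least 104, the other 9 − k are at most 103, so the total is at most k·152 + (9 − k)·103.
This must reach 1160, so k·152 + (9 − k)·103 ≥ 1160, giving k ≥ 5.
Exactly 5 works: 5 values at 152 and 4 at 103 total 1172; lower one of the high values by 12 (still ≥ 104) to hit 1160.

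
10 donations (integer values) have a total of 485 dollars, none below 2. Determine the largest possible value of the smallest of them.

48

If every one of the 10 were at least 49, the total would be at least 10 × 49 = 490 > 485.
Achievable: 5 of them at 48 and 5 at 49 total 485.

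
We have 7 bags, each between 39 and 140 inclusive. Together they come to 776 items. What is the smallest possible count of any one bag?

39

To make one bag as small as possible, make the other 6 as large as possible.
The other 6 can take up 6 × 140 = 840 ≥ 776 − 39, so one bag can sit at its floor of 39.
Achievable: one at 39 and the other 6 totalling 737, which fits since 6 × 39 ≤ 737 ≤ 6 × 140.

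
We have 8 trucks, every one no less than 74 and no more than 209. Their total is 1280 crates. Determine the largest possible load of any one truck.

209

To make one truck as large as possible, make the other 7 as small as possible.
The other 7 contribute at least 7 × 74 = 518, leaving at most 1280 − 518 = 762.
But each truck is capped at 209, so the maximum is 209.
Achievable: one at 209 and the other 7 totalling 1071, which fits since 7 × 74 ≤ 1071 ≤ 7 × 209.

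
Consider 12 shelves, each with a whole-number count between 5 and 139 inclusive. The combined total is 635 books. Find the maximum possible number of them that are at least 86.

7

With k values at 86 or above and the rest at least 5, the sum is at least 60 + 81k.
Since the sum is 635, we need 81k ≤ 575, i.e. k ≤ 7.
k = 7 is achieved by 7 values at 86 and 5 at 5, total 627; add 8 to one value (staying below 86) to reach 635.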